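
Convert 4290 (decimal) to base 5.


Divide by 5 repeatedly:
4290 ÷ 5 = 858 remainder 0
858 ÷ 5 = 171 remainder 3
171 ÷ 5 = 34 remainder 1
34 ÷ 5 = 6 remainder 4
6 ÷ 5 = 1 remainder 1
1 ÷ 5 = 0 remainder 1
Reading remainders bottom-up:
= 114130


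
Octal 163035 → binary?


Each octal digit → 3 binary bits:
  1 = 001
  6 = 110
  3 = 011
  0 = 000
  3 = 011
  5 = 101
Concatenate: 001 110 011 000 011 101
= 001110011000011101


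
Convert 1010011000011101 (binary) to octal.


Group into 3-bit groups: 001010011000011101
  001 = 1
  010 = 2
  011 = 3
  000 = 0
  011 = 3
  101 = 5
= 0o123035


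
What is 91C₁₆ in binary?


Each hex digit → 4 binary bits:
  9 = 1001
  1 = 0001
  C = 1100
Concatenate: 1001 0001 1100
= 100100011100


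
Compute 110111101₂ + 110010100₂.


Align and add column by column (LSB to MSB, carry propagating):
  0110111101
+ 0110010100
  ----------
  col 0: 1 + 0 + 0 (carry in) = 1 → bit 1, carry out 0
  col 1: 0 + 0 + 0 (carry in) = 0 → bit 0, carry out 0
  col 2: 1 + 1 + 0 (carry in) = 2 → bit 0, carry out 1
  col 3: 1 + 0 + 1 (carry in) = 2 → bit 0, carry out 1
  col 4: 1 + 1 + 1 (carry in) = 3 → bit 1, carry out 1
  col 5: 1 + 0 + 1 (carry in) = 2 → bit 0, carry out 1
  col 6: 0 + 0 + 1 (carry in) = 1 → bit 1, carry out 0
  col 7: 1 + 1 + 0 (carry in) = 2 → bit 0, carry out 1
  col 8: 1 + 1 + 1 (carry in) = 3 → bit 1, carry out 1
  col 9: 0 + 0 + 1 (carry in) = 1 → bit 1, carry out 0
Reading bits MSB→LSB: 1101010001
Strip leading zeros: 1101010001
= 1101010001


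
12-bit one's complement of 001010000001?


Original: 001010000001
Invert all bits:
  bit 0: 0 → 1
  bit 1: 0 → 1
  bit 2: 1 → 0
  bit 3: 0 → 1
  bit 4: 1 → 0
  bit 5: 0 → 1
  bit 6: 0 → 1
  bit 7: 0 → 1
  bit 8: 0 → 1
  bit 9: 0 → 1
  bit 10: 0 → 1
  bit 11: 1 → 0
= 110101111110


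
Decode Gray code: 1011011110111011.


Gray code: 1011011110111011
MSB stays the same: 1
Each subsequent bit = prev_binary XOR current_gray:
  B[1] = 1 XOR 0 = 1
  B[2] = 1 XOR 1 = 0
  B[3] = 0 XOR 1 = 1
  B[4] = 1 XOR 0 = 1
  B[5] = 1 XOR 1 = 0
  B[6] = 0 XOR 1 = 1
  B[7] = 1 XOR 1 = 0
  B[8] = 0 XOR 1 = 1
  B[9] = 1 XOR 0 = 1
  B[10] = 1 XOR 1 = 0
  B[11] = 0 XOR 1 = 1
  B[12] = 1 XOR 1 = 0
  B[13] = 0 XOR 0 = 0
  B[14] = 0 XOR 1 = 1
  B[15] = 1 XOR 1 = 0
= 1101101011010010 (56018 decimal)


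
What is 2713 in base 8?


Divide by 8 repeatedly:
2713 ÷ 8 = 339 remainder 1
339 ÷ 8 = 42 remainder 3
42 ÷ 8 = 5 remainder 2
5 ÷ 8 = 0 remainder 5
Reading remainders bottom-up:
= 0o5231


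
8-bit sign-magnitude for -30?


Sign bit: 1 (negative)
Magnitude: 30 = 0011110
= 10011110


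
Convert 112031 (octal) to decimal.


Positional values:
Position 0: 1 × 8^0 = 1
Position 1: 3 × 8^1 = 24
Position 2: 0 × 8^2 = 0
Position 3: 2 × 8^3 = 1024
Position 4: 1 × 8^4 = 4096
Position 5: 1 × 8^5 = 32768
Sum = 1 + 24 + 0 + 1024 + 4096 + 32768
= 37913


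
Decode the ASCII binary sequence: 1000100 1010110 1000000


Codes (binary): 1000100 1010110 1000000
Per-code ASCII lookup:
  1000100 = 68  (range 65-90: uppercase, 68 - 65 = 3) → 'D'
  1010110 = 86  (range 65-90: uppercase, 86 - 65 = 21) → 'V'
  1000000 = 64  (special character) → '@'
= 'DV@'


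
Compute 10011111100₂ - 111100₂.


Align and subtract column by column (LSB to MSB, borrowing when needed):
  10011111100
- 00000111100
  -----------
  col 0: (0 - 0 borrow-in) - 0 → 0 - 0 = 0, borrow out 0
  col 1: (0 - 0 borrow-in) - 0 → 0 - 0 = 0, borrow out 0
  col 2: (1 - 0 borrow-in) - 1 → 1 - 1 = 0, borrow out 0
  col 3: (1 - 0 borrow-in) - 1 → 1 - 1 = 0, borrow out 0
  col 4: (1 - 0 borrow-in) - 1 → 1 - 1 = 0, borrow out 0
  col 5: (1 - 0 borrow-in) - 1 → 1 - 1 = 0, borrow out 0
  col 6: (1 - 0 borrow-in) - 0 → 1 - 0 = 1, borrow out 0
  col 7: (1 - 0 borrow-in) - 0 → 1 - 0 = 1, borrow out 0
  col 8: (0 - 0 borrow-in) - 0 → 0 - 0 = 0, borrow out 0
  col 9: (0 - 0 borrow-in) - 0 → 0 - 0 = 0, borrow out 0
  col 10: (1 - 0 borrow-in) - 0 → 1 - 0 = 1, borrow out 0
Reading bits MSB→LSB: 10011000000
Strip leading zeros: 10011000000
= 10011000000


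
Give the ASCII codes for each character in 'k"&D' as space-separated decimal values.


String: 'k"&D'  (4 characters)
Per-character ASCII lookup:
  'k': lowercase starts at 97: 'k' = 97 + 10 = 107
  '"': special character: '"' = 34
  '&': special character: '&' = 38
  'D': uppercase starts at 65: 'D' = 65 + 3 = 68
= 107 34 38 68


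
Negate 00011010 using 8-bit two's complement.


Original: 00011010
Step 1 - Invert all bits: 11100101
Step 2 - Add 1: 11100101 + 1
= 11100110 (represents -26)


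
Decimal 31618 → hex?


Divide by 16 repeatedly:
31618 ÷ 16 = 1976 remainder 2 (2)
1976 ÷ 16 = 123 remainder 8 (8)
123 ÷ 16 = 7 remainder 11 (B)
7 ÷ 16 = 0 remainder 7 (7)
Reading remainders bottom-up:
= 0x7B82


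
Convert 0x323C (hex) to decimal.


Positional values:
Position 0: C × 16^0 = 12 × 1 = 12
Position 1: 3 × 16^1 = 3 × 16 = 48
Position 2: 2 × 16^2 = 2 × 256 = 512
Position 3: 3 × 16^3 = 3 × 4096 = 12288
Sum = 12 + 48 + 512 + 12288
= 12860


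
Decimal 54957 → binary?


Divide by 2 repeatedly:
54957 ÷ 2 = 27478 remainder 1
27478 ÷ 2 = 13739 remainder 0
13739 ÷ 2 = 6869 remainder 1
6869 ÷ 2 = 3434 remainder 1
3434 ÷ 2 = 1717 remainder 0
1717 ÷ 2 = 858 remainder 1
858 ÷ 2 = 429 remainder 0
429 ÷ 2 = 214 remainder 1
214 ÷ 2 = 107 remainder 0
107 ÷ 2 = 53 remainder 1
53 ÷ 2 = 26 remainder 1
26 ÷ 2 = 13 remainder 0
13 ÷ 2 = 6 remainder 1
6 ÷ 2 = 3 remainder 0
3 ÷ 2 = 1 remainder 1
1 ÷ 2 = 0 remainder 1
Reading remainders bottom-up:
= 1101011010101101


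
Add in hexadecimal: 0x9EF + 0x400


Align and add column by column (LSB to MSB, each column mod 16 with carry):
  09EF
+ 0400
  ----
  col 0: F(15) + 0(0) + 0 (carry in) = 15 → F(15), carry out 0
  col 1: E(14) + 0(0) + 0 (carry in) = 14 → E(14), carry out 0
  col 2: 9(9) + 4(4) + 0 (carry in) = 13 → D(13), carry out 0
  col 3: 0(0) + 0(0) + 0 (carry in) = 0 → 0(0), carry out 0
Reading digits MSB→LSB: 0DEF
Strip leading zeros: DEF
= 0xDEF


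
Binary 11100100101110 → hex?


Group into 4-bit nibbles: 0011100100101110
  0011 = 3
  1001 = 9
  0010 = 2
  1110 = E
= 0x392E


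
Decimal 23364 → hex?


Divide by 16 repeatedly:
23364 ÷ 16 = 1460 remainder 4 (4)
1460 ÷ 16 = 91 remainder 4 (4)
91 ÷ 16 = 5 remainder 11 (B)
5 ÷ 16 = 0 remainder 5 (5)
Reading remainders bottom-up:
= 0x5B44


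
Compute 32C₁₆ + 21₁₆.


Align and add column by column (LSB to MSB, each column mod 16 with carry):
  032C
+ 0021
  ----
  col 0: C(12) + 1(1) + 0 (carry in) = 13 → D(13), carry out 0
  col 1: 2(2) + 2(2) + 0 (carry in) = 4 → 4(4), carry out 0
  col 2: 3(3) + 0(0) + 0 (carry in) = 3 → 3(3), carry out 0
  col 3: 0(0) + 0(0) + 0 (carry in) = 0 → 0(0), carry out 0
Reading digits MSB→LSB: 034D
Strip leading zeros: 34D
= 0x34D


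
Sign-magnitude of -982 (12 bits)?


Sign bit: 1 (negative)
Magnitude: 982 = 01111010110
= 101111010110


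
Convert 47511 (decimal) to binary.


Divide by 2 repeatedly:
47511 ÷ 2 = 23755 remainder 1
23755 ÷ 2 = 11877 remainder 1
11877 ÷ 2 = 5938 remainder 1
5938 ÷ 2 = 2969 remainder 0
2969 ÷ 2 = 1484 remainder 1
1484 ÷ 2 = 742 remainder 0
742 ÷ 2 = 371 remainder 0
371 ÷ 2 = 185 remainder 1
185 ÷ 2 = 92 remainder 1
92 ÷ 2 = 46 remainder 0
46 ÷ 2 = 23 remainder 0
23 ÷ 2 = 11 remainder 1
11 ÷ 2 = 5 remainder 1
5 ÷ 2 = 2 remainder 1
2 ÷ 2 = 1 remainder 0
1 ÷ 2 = 0 remainder 1
Reading remainders bottom-up:
= 1011100110010111


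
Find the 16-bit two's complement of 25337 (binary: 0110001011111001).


Original: 0110001011111001
Step 1 - Invert all bits: 1001110100000110
Step 2 - Add 1: 1001110100000110 + 1
= 1001110100000111 (represents -25337)


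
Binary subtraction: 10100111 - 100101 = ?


Align and subtract column by column (LSB to MSB, borrowing when needed):
  10100111
- 00100101
  --------
  col 0: (1 - 0 borrow-in) - 1 → 1 - 1 = 0, borrow out 0
  col 1: (1 - 0 borrow-in) - 0 → 1 - 0 = 1, borrow out 0
  col 2: (1 - 0 borrow-in) - 1 → 1 - 1 = 0, borrow out 0
  col 3: (0 - 0 borrow-in) - 0 → 0 - 0 = 0, borrow out 0
  col 4: (0 - 0 borrow-in) - 0 → 0 - 0 = 0, borrow out 0
  col 5: (1 - 0 borrow-in) - 1 → 1 - 1 = 0, borrow out 0
  col 6: (0 - 0 borrow-in) - 0 → 0 - 0 = 0, borrow out 0
  col 7: (1 - 0 borrow-in) - 0 → 1 - 0 = 1, borrow out 0
Reading bits MSB→LSB: 10000010
Strip leading zeros: 10000010
= 10000010


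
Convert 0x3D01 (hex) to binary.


Each hex digit → 4 binary bits:
  3 = 0011
  D = 1101
  0 = 0000
  1 = 0001
Concatenate: 0011 1101 0000 0001
= 0011110100000001


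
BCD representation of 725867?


Each digit → 4-bit binary:
  7 → 0111
  2 → 0010
  5 → 0101
  8 → 1000
  6 → 0110
  7 → 0111
= 0111 0010 0101 1000 0110 0111


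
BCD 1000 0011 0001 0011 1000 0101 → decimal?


Each 4-bit group → digit:
  1000 → 8
  0011 → 3
  0001 → 1
  0011 → 3
  1000 → 8
  0101 → 5
= 831385


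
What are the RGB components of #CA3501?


Hex: #CA3501
R = CA₁₆ = 202
G = 35₁₆ = 53
B = 01₁₆ = 1
= RGB(202, 53, 1)


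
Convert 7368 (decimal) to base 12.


Divide by 12 repeatedly:
7368 ÷ 12 = 614 remainder 0
614 ÷ 12 = 51 remainder 2
51 ÷ 12 = 4 remainder 3
4 ÷ 12 = 0 remainder 4
Reading remainders bottom-up:
= 4320


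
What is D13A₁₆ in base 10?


Positional values:
Position 0: A × 16^0 = 10 × 1 = 10
Position 1: 3 × 16^1 = 3 × 16 = 48
Position 2: 1 × 16^2 = 1 × 256 = 256
Position 3: D × 16^3 = 13 × 4096 = 53248
Sum = 10 + 48 + 256 + 53248
= 53562


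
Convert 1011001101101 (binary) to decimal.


Positional values:
Bit 0: 1 × 2^0 = 1
Bit 2: 1 × 2^2 = 4
Bit 3: 1 × 2^3 = 8
Bit 5: 1 × 2^5 = 32
Bit 6: 1 × 2^6 = 64
Bit 9: 1 × 2^9 = 512
Bit 10: 1 × 2^10 = 1024
Bit 12: 1 × 2^12 = 4096
Sum = 1 + 4 + 8 + 32 + 64 + 512 + 1024 + 4096
= 5741


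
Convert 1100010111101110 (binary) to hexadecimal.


Group into 4-bit nibbles: 1100010111101110
  1100 = C
  0101 = 5
  1110 = E
  1110 = E
= 0xC5EE


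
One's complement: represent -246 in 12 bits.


Original: 000011110110
Invert all bits:
  bit 0: 0 → 1
  bit 1: 0 → 1
  bit 2: 0 → 1
  bit 3: 0 → 1
  bit 4: 1 → 0
  bit 5: 1 → 0
  bit 6: 1 → 0
  bit 7: 1 → 0
  bit 8: 0 → 1
  bit 9: 1 → 0
  bit 10: 1 → 0
  bit 11: 0 → 1
= 111100001001


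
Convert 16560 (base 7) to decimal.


Positional values (base 7):
  0 × 7^0 = 0 × 1 = 0
  6 × 7^1 = 6 × 7 = 42
  5 × 7^2 = 5 × 49 = 245
  6 × 7^3 = 6 × 343 = 2058
  1 × 7^4 = 1 × 2401 = 2401
Sum = 0 + 42 + 245 + 2058 + 2401
= 4746


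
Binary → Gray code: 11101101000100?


Binary: 11101101000100
Gray code: G = B XOR (B >> 1)
B >> 1 = 01110110100010
11101101000100 XOR 01110110100010:
  1 XOR 0 = 1
  1 XOR 1 = 0
  1 XOR 1 = 0
  0 XOR 1 = 1
  1 XOR 0 = 1
  1 XOR 1 = 0
  0 XOR 1 = 1
  1 XOR 0 = 1
  0 XOR 1 = 1
  0 XOR 0 = 0
  0 XOR 0 = 0
  1 XOR 0 = 1
  0 XOR 1 = 1
  0 XOR 0 = 0
= 10011011100110


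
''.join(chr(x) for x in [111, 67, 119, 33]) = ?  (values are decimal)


Codes (decimal): 111 67 119 33
Per-code ASCII lookup:
  111  (range 97-122: lowercase, 111 - 97 = 14) → 'o'
  67  (range 65-90: uppercase, 67 - 65 = 2) → 'C'
  119  (range 97-122: lowercase, 119 - 97 = 22) → 'w'
  33  (special character) → '!'
= 'oCw!'


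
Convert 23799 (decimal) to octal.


Divide by 8 repeatedly:
23799 ÷ 8 = 2974 remainder 7
2974 ÷ 8 = 371 remainder 6
371 ÷ 8 = 46 remainder 3
46 ÷ 8 = 5 remainder 6
5 ÷ 8 = 0 remainder 5
Reading remainders bottom-up:
= 0o56367


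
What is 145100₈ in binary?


Each octal digit → 3 binary bits:
  1 = 001
  4 = 100
  5 = 101
  1 = 001
  0 = 000
  0 = 000
Concatenate: 001 100 101 001 000 000
= 001100101001000000


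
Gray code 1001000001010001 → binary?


Gray code: 1001000001010001
MSB stays the same: 1
Each subsequent bit = prev_binary XOR current_gray:
  B[1] = 1 XOR 0 = 1
  B[2] = 1 XOR 0 = 1
  B[3] = 1 XOR 1 = 0
  B[4] = 0 XOR 0 = 0
  B[5] = 0 XOR 0 = 0
  B[6] = 0 XOR 0 = 0
  B[7] = 0 XOR 0 = 0
  B[8] = 0 XOR 0 = 0
  B[9] = 0 XOR 1 = 1
  B[10] = 1 XOR 0 = 1
  B[11] = 1 XOR 1 = 0
  B[12] = 0 XOR 0 = 0
  B[13] = 0 XOR 0 = 0
  B[14] = 0 XOR 0 = 0
  B[15] = 0 XOR 1 = 1
= 1110000001100001 (57441 decimal)


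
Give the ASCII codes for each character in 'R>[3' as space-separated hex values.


String: 'R>[3'  (4 characters)
Per-character ASCII lookup:
  'R': uppercase starts at 65: 'R' = 65 + 17 = 82 → 0x52
  '>': special character: '>' = 62 → 0x3E
  '[': special character: '[' = 91 → 0x5B
  '3': digits start at 48: '3' = 48 + 3 = 51 → 0x33
= 0x52 0x3E 0x5B 0x33


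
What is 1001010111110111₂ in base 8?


Group into 3-bit groups: 001001010111110111
  001 = 1
  001 = 1
  010 = 2
  111 = 7
  110 = 6
  111 = 7
= 0o112767


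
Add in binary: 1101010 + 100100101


Align and add column by column (LSB to MSB, carry propagating):
  0001101010
+ 0100100101
  ----------
  col 0: 0 + 1 + 0 (carry in) = 1 → bit 1, carry out 0
  col 1: 1 + 0 + 0 (carry in) = 1 → bit 1, carry out 0
  col 2: 0 + 1 + 0 (carry in) = 1 → bit 1, carry out 0
  col 3: 1 + 0 + 0 (carry in) = 1 → bit 1, carry out 0
  col 4: 0 + 0 + 0 (carry in) = 0 → bit 0, carry out 0
  col 5: 1 + 1 + 0 (carry in) = 2 → bit 0, carry out 1
  col 6: 1 + 0 + 1 (carry in) = 2 → bit 0, carry out 1
  col 7: 0 + 0 + 1 (carry in) = 1 → bit 1, carry out 0
  col 8: 0 + 1 + 0 (carry in) = 1 → bit 1, carry out 0
  col 9: 0 + 0 + 0 (carry in) = 0 → bit 0, carry out 0
Reading bits MSB→LSB: 0110001111
Strip leading zeros: 110001111
= 110001111


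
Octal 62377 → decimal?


Positional values:
Position 0: 7 × 8^0 = 7
Position 1: 7 × 8^1 = 56
Position 2: 3 × 8^2 = 192
Position 3: 2 × 8^3 = 1024
Position 4: 6 × 8^4 = 24576
Sum = 7 + 56 + 192 + 1024 + 24576
= 25855


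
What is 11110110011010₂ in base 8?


Group into 3-bit groups: 011110110011010
  011 = 3
  110 = 6
  110 = 6
  011 = 3
  010 = 2
= 0o36632


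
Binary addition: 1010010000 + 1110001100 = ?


Align and add column by column (LSB to MSB, carry propagating):
  01010010000
+ 01110001100
  -----------
  col 0: 0 + 0 + 0 (carry in) = 0 → bit 0, carry out 0
  col 1: 0 + 0 + 0 (carry in) = 0 → bit 0, carry out 0
  col 2: 0 + 1 + 0 (carry in) = 1 → bit 1, carry out 0
  col 3: 0 + 1 + 0 (carry in) = 1 → bit 1, carry out 0
  col 4: 1 + 0 + 0 (carry in) = 1 → bit 1, carry out 0
  col 5: 0 + 0 + 0 (carry in) = 0 → bit 0, carry out 0
  col 6: 0 + 0 + 0 (carry in) = 0 → bit 0, carry out 0
  col 7: 1 + 1 + 0 (carry in) = 2 → bit 0, carry out 1
  col 8: 0 + 1 + 1 (carry in) = 2 → bit 0, carry out 1
  col 9: 1 + 1 + 1 (carry in) = 3 → bit 1, carry out 1
  col 10: 0 + 0 + 1 (carry in) = 1 → bit 1, carry out 0
Reading bits MSB→LSB: 11000011100
Strip leading zeros: 11000011100
= 11000011100


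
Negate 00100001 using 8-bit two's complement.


Original: 00100001
Step 1 - Invert all bits: 11011110
Step 2 - Add 1: 11011110 + 1
= 11011111 (represents -33)


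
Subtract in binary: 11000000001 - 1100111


Align and subtract column by column (LSB to MSB, borrowing when needed):
  11000000001
- 00001100111
  -----------
  col 0: (1 - 0 borrow-in) - 1 → 1 - 1 = 0, borrow out 0
  col 1: (0 - 0 borrow-in) - 1 → borrow from next column: (0+2) - 1 = 1, borrow out 1
  col 2: (0 - 1 borrow-in) - 1 → borrow from next column: (-1+2) - 1 = 0, borrow out 1
  col 3: (0 - 1 borrow-in) - 0 → borrow from next column: (-1+2) - 0 = 1, borrow out 1
  col 4: (0 - 1 borrow-in) - 0 → borrow from next column: (-1+2) - 0 = 1, borrow out 1
  col 5: (0 - 1 borrow-in) - 1 → borrow from next column: (-1+2) - 1 = 0, borrow out 1
  col 6: (0 - 1 borrow-in) - 1 → borrow from next column: (-1+2) - 1 = 0, borrow out 1
  col 7: (0 - 1 borrow-in) - 0 → borrow from next column: (-1+2) - 0 = 1, borrow out 1
  col 8: (0 - 1 borrow-in) - 0 → borrow from next column: (-1+2) - 0 = 1, borrow out 1
  col 9: (1 - 1 borrow-in) - 0 → 0 - 0 = 0, borrow out 0
  col 10: (1 - 0 borrow-in) - 0 → 1 - 0 = 1, borrow out 0
Reading bits MSB→LSB: 10110011010
Strip leading zeros: 10110011010
= 10110011010


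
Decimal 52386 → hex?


Divide by 16 repeatedly:
52386 ÷ 16 = 3274 remainder 2 (2)
3274 ÷ 16 = 204 remainder 10 (A)
204 ÷ 16 = 12 remainder 12 (C)
12 ÷ 16 = 0 remainder 12 (C)
Reading remainders bottom-up:
= 0xCCA2


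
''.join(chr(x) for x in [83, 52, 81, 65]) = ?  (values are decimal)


Codes (decimal): 83 52 81 65
Per-code ASCII lookup:
  83  (range 65-90: uppercase, 83 - 65 = 18) → 'S'
  52  (range 48-57: digits, 52 - 48 = 4) → '4'
  81  (range 65-90: uppercase, 81 - 65 = 16) → 'Q'
  65  (range 65-90: uppercase, 65 - 65 = 0) → 'A'
= 'S4QA'


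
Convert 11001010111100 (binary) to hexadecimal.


Group into 4-bit nibbles: 0011001010111100
  0011 = 3
  0010 = 2
  1011 = B
  1100 = C
= 0x32BC


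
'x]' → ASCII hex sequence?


String: 'x]'  (2 characters)
Per-character ASCII lookup:
  'x': lowercase starts at 97: 'x' = 97 + 23 = 120 → 0x78
  ']': special character: ']' = 93 → 0x5D
= 0x78 0x5D


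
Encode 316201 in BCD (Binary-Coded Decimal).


Each digit → 4-bit binary:
  3 → 0011
  1 → 0001
  6 → 0110
  2 → 0010
  0 → 0000
  1 → 0001
= 0011 0001 0110 0010 0000 0001


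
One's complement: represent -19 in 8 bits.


Original: 00010011
Invert all bits:
  bit 0: 0 → 1
  bit 1: 0 → 1
  bit 2: 0 → 1
  bit 3: 1 → 0
  bit 4: 0 → 1
  bit 5: 0 → 1
  bit 6: 1 → 0
  bit 7: 1 → 0
= 11101100


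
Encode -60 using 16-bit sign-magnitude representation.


Sign bit: 1 (negative)
Magnitude: 60 = 000000000111100
= 1000000000111100


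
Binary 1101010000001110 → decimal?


Positional values:
Bit 1: 1 × 2^1 = 2
Bit 2: 1 × 2^2 = 4
Bit 3: 1 × 2^3 = 8
Bit 10: 1 × 2^10 = 1024
Bit 12: 1 × 2^12 = 4096
Bit 14: 1 × 2^14 = 16384
Bit 15: 1 × 2^15 = 32768
Sum = 2 + 4 + 8 + 1024 + 4096 + 16384 + 32768
= 54286


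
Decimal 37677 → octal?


Divide by 8 repeatedly:
37677 ÷ 8 = 4709 remainder 5
4709 ÷ 8 = 588 remainder 5
588 ÷ 8 = 73 remainder 4
73 ÷ 8 = 9 remainder 1
9 ÷ 8 = 1 remainder 1
1 ÷ 8 = 0 remainder 1
Reading remainders bottom-up:
= 0o111455


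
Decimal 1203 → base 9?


Divide by 9 repeatedly:
1203 ÷ 9 = 133 remainder 6
133 ÷ 9 = 14 remainder 7
14 ÷ 9 = 1 remainder 5
1 ÷ 9 = 0 remainder 1
Reading remainders bottom-up:
= 1576


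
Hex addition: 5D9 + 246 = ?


Align and add column by column (LSB to MSB, each column mod 16 with carry):
  05D9
+ 0246
  ----
  col 0: 9(9) + 6(6) + 0 (carry in) = 15 → F(15), carry out 0
  col 1: D(13) + 4(4) + 0 (carry in) = 17 → 1(1), carry out 1
  col 2: 5(5) + 2(2) + 1 (carry in) = 8 → 8(8), carry out 0
  col 3: 0(0) + 0(0) + 0 (carry in) = 0 → 0(0), carry out 0
Reading digits MSB→LSB: 081F
Strip leading zeros: 81F
= 0x81F


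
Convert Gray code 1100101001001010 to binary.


Gray code: 1100101001001010
MSB stays the same: 1
Each subsequent bit = prev_binary XOR current_gray:
  B[1] = 1 XOR 1 = 0
  B[2] = 0 XOR 0 = 0
  B[3] = 0 XOR 0 = 0
  B[4] = 0 XOR 1 = 1
  B[5] = 1 XOR 0 = 1
  B[6] = 1 XOR 1 = 0
  B[7] = 0 XOR 0 = 0
  B[8] = 0 XOR 0 = 0
  B[9] = 0 XOR 1 = 1
  B[10] = 1 XOR 0 = 1
  B[11] = 1 XOR 0 = 1
  B[12] = 1 XOR 1 = 0
  B[13] = 0 XOR 0 = 0
  B[14] = 0 XOR 1 = 1
  B[15] = 1 XOR 0 = 1
= 1000110001110011 (35955 decimal)


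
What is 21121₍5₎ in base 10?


Positional values (base 5):
  1 × 5^0 = 1 × 1 = 1
  2 × 5^1 = 2 × 5 = 10
  1 × 5^2 = 1 × 25 = 25
  1 × 5^3 = 1 × 125 = 125
  2 × 5^4 = 2 × 625 = 1250
Sum = 1 + 10 + 25 + 125 + 1250
= 1411


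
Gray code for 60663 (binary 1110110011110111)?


Binary: 1110110011110111
Gray code: G = B XOR (B >> 1)
B >> 1 = 0111011001111011
1110110011110111 XOR 0111011001111011:
  1 XOR 0 = 1
  1 XOR 1 = 0
  1 XOR 1 = 0
  0 XOR 1 = 1
  1 XOR 0 = 1
  1 XOR 1 = 0
  0 XOR 1 = 1
  0 XOR 0 = 0
  1 XOR 0 = 1
  1 XOR 1 = 0
  1 XOR 1 = 0
  1 XOR 1 = 0
  0 XOR 1 = 1
  1 XOR 0 = 1
  1 XOR 1 = 0
  1 XOR 1 = 0
= 1001101010001100


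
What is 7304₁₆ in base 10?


Positional values:
Position 0: 4 × 16^0 = 4 × 1 = 4
Position 1: 0 × 16^1 = 0 × 16 = 0
Position 2: 3 × 16^2 = 3 × 256 = 768
Position 3: 7 × 16^3 = 7 × 4096 = 28672
Sum = 4 + 0 + 768 + 28672
= 29444


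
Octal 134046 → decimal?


Positional values:
Position 0: 6 × 8^0 = 6
Position 1: 4 × 8^1 = 32
Position 2: 0 × 8^2 = 0
Position 3: 4 × 8^3 = 2048
Position 4: 3 × 8^4 = 12288
Position 5: 1 × 8^5 = 32768
Sum = 6 + 32 + 0 + 2048 + 12288 + 32768
= 47142


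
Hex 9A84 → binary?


Each hex digit → 4 binary bits:
  9 = 1001
  A = 1010
  8 = 1000
  4 = 0100
Concatenate: 1001 1010 1000 0100
= 1001101010000100


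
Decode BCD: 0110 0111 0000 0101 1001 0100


Each 4-bit group → digit:
  0110 → 6
  0111 → 7
  0000 → 0
  0101 → 5
  1001 → 9
  0100 → 4
= 670594


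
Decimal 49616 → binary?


Divide by 2 repeatedly:
49616 ÷ 2 = 24808 remainder 0
24808 ÷ 2 = 12404 remainder 0
12404 ÷ 2 = 6202 remainder 0
6202 ÷ 2 = 3101 remainder 0
3101 ÷ 2 = 1550 remainder 1
1550 ÷ 2 = 775 remainder 0
775 ÷ 2 = 387 remainder 1
387 ÷ 2 = 193 remainder 1
193 ÷ 2 = 96 remainder 1
96 ÷ 2 = 48 remainder 0
48 ÷ 2 = 24 remainder 0
24 ÷ 2 = 12 remainder 0
12 ÷ 2 = 6 remainder 0
6 ÷ 2 = 3 remainder 0
3 ÷ 2 = 1 remainder 1
1 ÷ 2 = 0 remainder 1
Reading remainders bottom-up:
= 1100000111010000


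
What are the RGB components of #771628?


Hex: #771628
R = 77₁₆ = 119
G = 16₁₆ = 22
B = 28₁₆ = 40
= RGB(119, 22, 40)


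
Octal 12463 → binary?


Each octal digit → 3 binary bits:
  1 = 001
  2 = 010
  4 = 100
  6 = 110
  3 = 011
Concatenate: 001 010 100 110 011
= 001010100110011


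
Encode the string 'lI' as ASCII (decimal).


String: 'lI'  (2 characters)
Per-character ASCII lookup:
  'l': lowercase starts at 97: 'l' = 97 + 11 = 108
  'I': uppercase starts at 65: 'I' = 65 + 8 = 73
= 108 73


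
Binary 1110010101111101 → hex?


Group into 4-bit nibbles: 1110010101111101
  1110 = E
  0101 = 5
  0111 = 7
  1101 = D
= 0xE57D


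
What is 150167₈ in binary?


Each octal digit → 3 binary bits:
  1 = 001
  5 = 101
  0 = 000
  1 = 001
  6 = 110
  7 = 111
Concatenate: 001 101 000 001 110 111
= 001101000001110111


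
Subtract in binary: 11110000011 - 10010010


Align and subtract column by column (LSB to MSB, borrowing when needed):
  11110000011
- 00010010010
  -----------
  col 0: (1 - 0 borrow-in) - 0 → 1 - 0 = 1, borrow out 0
  col 1: (1 - 0 borrow-in) - 1 → 1 - 1 = 0, borrow out 0
  col 2: (0 - 0 borrow-in) - 0 → 0 - 0 = 0, borrow out 0
  col 3: (0 - 0 borrow-in) - 0 → 0 - 0 = 0, borrow out 0
  col 4: (0 - 0 borrow-in) - 1 → borrow from next column: (0+2) - 1 = 1, borrow out 1
  col 5: (0 - 1 borrow-in) - 0 → borrow from next column: (-1+2) - 0 = 1, borrow out 1
  col 6: (0 - 1 borrow-in) - 0 → borrow from next column: (-1+2) - 0 = 1, borrow out 1
  col 7: (1 - 1 borrow-in) - 1 → borrow from next column: (0+2) - 1 = 1, borrow out 1
  col 8: (1 - 1 borrow-in) - 0 → 0 - 0 = 0, borrow out 0
  col 9: (1 - 0 borrow-in) - 0 → 1 - 0 = 1, borrow out 0
  col 10: (1 - 0 borrow-in) - 0 → 1 - 0 = 1, borrow out 0
Reading bits MSB→LSB: 11011110001
Strip leading zeros: 11011110001
= 11011110001


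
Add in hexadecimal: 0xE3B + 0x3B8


Align and add column by column (LSB to MSB, each column mod 16 with carry):
  0E3B
+ 03B8
  ----
  col 0: B(11) + 8(8) + 0 (carry in) = 19 → 3(3), carry out 1
  col 1: 3(3) + B(11) + 1 (carry in) = 15 → F(15), carry out 0
  col 2: E(14) + 3(3) + 0 (carry in) = 17 → 1(1), carry out 1
  col 3: 0(0) + 0(0) + 1 (carry in) = 1 → 1(1), carry out 0
Reading digits MSB→LSB: 11F3
Strip leading zeros: 11F3
= 0x11F3


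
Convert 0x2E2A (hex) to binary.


Each hex digit → 4 binary bits:
  2 = 0010
  E = 1110
  2 = 0010
  A = 1010
Concatenate: 0010 1110 0010 1010
= 0010111000101010


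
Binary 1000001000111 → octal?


Group into 3-bit groups: 001000001000111
  001 = 1
  000 = 0
  001 = 1
  000 = 0
  111 = 7
= 0o10107


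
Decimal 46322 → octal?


Divide by 8 repeatedly:
46322 ÷ 8 = 5790 remainder 2
5790 ÷ 8 = 723 remainder 6
723 ÷ 8 = 90 remainder 3
90 ÷ 8 = 11 remainder 2
11 ÷ 8 = 1 remainder 3
1 ÷ 8 = 0 remainder 1
Reading remainders bottom-up:
= 0o132362


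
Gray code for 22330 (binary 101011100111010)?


Binary: 101011100111010
Gray code: G = B XOR (B >> 1)
B >> 1 = 010101110011101
101011100111010 XOR 010101110011101:
  1 XOR 0 = 1
  0 XOR 1 = 1
  1 XOR 0 = 1
  0 XOR 1 = 1
  1 XOR 0 = 1
  1 XOR 1 = 0
  1 XOR 1 = 0
  0 XOR 1 = 1
  0 XOR 0 = 0
  1 XOR 0 = 1
  1 XOR 1 = 0
  1 XOR 1 = 0
  0 XOR 1 = 1
  1 XOR 0 = 1
  0 XOR 1 = 1
= 111110010100111


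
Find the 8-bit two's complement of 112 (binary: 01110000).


Original: 01110000
Step 1 - Invert all bits: 10001111
Step 2 - Add 1: 10001111 + 1
= 10010000 (represents -112)


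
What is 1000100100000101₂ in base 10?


Positional values:
Bit 0: 1 × 2^0 = 1
Bit 2: 1 × 2^2 = 4
Bit 8: 1 × 2^8 = 256
Bit 11: 1 × 2^11 = 2048
Bit 15: 1 × 2^15 = 32768
Sum = 1 + 4 + 256 + 2048 + 32768
= 35077


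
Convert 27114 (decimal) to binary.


Divide by 2 repeatedly:
27114 ÷ 2 = 13557 remainder 0
13557 ÷ 2 = 6778 remainder 1
6778 ÷ 2 = 3389 remainder 0
3389 ÷ 2 = 1694 remainder 1
1694 ÷ 2 = 847 remainder 0
847 ÷ 2 = 423 remainder 1
423 ÷ 2 = 211 remainder 1
211 ÷ 2 = 105 remainder 1
105 ÷ 2 = 52 remainder 1
52 ÷ 2 = 26 remainder 0
26 ÷ 2 = 13 remainder 0
13 ÷ 2 = 6 remainder 1
6 ÷ 2 = 3 remainder 0
3 ÷ 2 = 1 remainder 1
1 ÷ 2 = 0 remainder 1
Reading remainders bottom-up:
= 110100111101010


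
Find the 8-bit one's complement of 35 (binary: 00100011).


Original: 00100011
Invert all bits:
  bit 0: 0 → 1
  bit 1: 0 → 1
  bit 2: 1 → 0
  bit 3: 0 → 1
  bit 4: 0 → 1
  bit 5: 0 → 1
  bit 6: 1 → 0
  bit 7: 1 → 0
= 11011100


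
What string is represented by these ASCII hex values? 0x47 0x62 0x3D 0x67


Codes (hex): 0x47 0x62 0x3D 0x67
Per-code ASCII lookup:
  0x47 = 71  (range 65-90: uppercase, 71 - 65 = 6) → 'G'
  0x62 = 98  (range 97-122: lowercase, 98 - 97 = 1) → 'b'
  0x3D = 61  (special character) → '='
  0x67 = 103  (range 97-122: lowercase, 103 - 97 = 6) → 'g'
= 'Gb=g'


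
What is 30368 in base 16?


Divide by 16 repeatedly:
30368 ÷ 16 = 1898 remainder 0 (0)
1898 ÷ 16 = 118 remainder 10 (A)
118 ÷ 16 = 7 remainder 6 (6)
7 ÷ 16 = 0 remainder 7 (7)
Reading remainders bottom-up:
= 0x76A0


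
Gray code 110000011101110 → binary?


Gray code: 110000011101110
MSB stays the same: 1
Each subsequent bit = prev_binary XOR current_gray:
  B[1] = 1 XOR 1 = 0
  B[2] = 0 XOR 0 = 0
  B[3] = 0 XOR 0 = 0
  B[4] = 0 XOR 0 = 0
  B[5] = 0 XOR 0 = 0
  B[6] = 0 XOR 0 = 0
  B[7] = 0 XOR 1 = 1
  B[8] = 1 XOR 1 = 0
  B[9] = 0 XOR 1 = 1
  B[10] = 1 XOR 0 = 1
  B[11] = 1 XOR 1 = 0
  B[12] = 0 XOR 1 = 1
  B[13] = 1 XOR 1 = 0
  B[14] = 0 XOR 0 = 0
= 100000010110100 (16564 decimal)


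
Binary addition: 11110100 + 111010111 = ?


Align and add column by column (LSB to MSB, carry propagating):
  0011110100
+ 0111010111
  ----------
  col 0: 0 + 1 + 0 (carry in) = 1 → bit 1, carry out 0
  col 1: 0 + 1 + 0 (carry in) = 1 → bit 1, carry out 0
  col 2: 1 + 1 + 0 (carry in) = 2 → bit 0, carry out 1
  col 3: 0 + 0 + 1 (carry in) = 1 → bit 1, carry out 0
  col 4: 1 + 1 + 0 (carry in) = 2 → bit 0, carry out 1
  col 5: 1 + 0 + 1 (carry in) = 2 → bit 0, carry out 1
  col 6: 1 + 1 + 1 (carry in) = 3 → bit 1, carry out 1
  col 7: 1 + 1 + 1 (carry in) = 3 → bit 1, carry out 1
  col 8: 0 + 1 + 1 (carry in) = 2 → bit 0, carry out 1
  col 9: 0 + 0 + 1 (carry in) = 1 → bit 1, carry out 0
Reading bits MSB→LSB: 1011001011
Strip leading zeros: 1011001011
= 1011001011


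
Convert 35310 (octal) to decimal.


Positional values:
Position 0: 0 × 8^0 = 0
Position 1: 1 × 8^1 = 8
Position 2: 3 × 8^2 = 192
Position 3: 5 × 8^3 = 2560
Position 4: 3 × 8^4 = 12288
Sum = 0 + 8 + 192 + 2560 + 12288
= 15048


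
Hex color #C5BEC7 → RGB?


Hex: #C5BEC7
R = C5₁₆ = 197
G = BE₁₆ = 190
B = C7₁₆ = 199
= RGB(197, 190, 199)


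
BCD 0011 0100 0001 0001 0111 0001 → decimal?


Each 4-bit group → digit:
  0011 → 3
  0100 → 4
  0001 → 1
  0001 → 1
  0111 → 7
  0001 → 1
= 341171


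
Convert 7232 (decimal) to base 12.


Divide by 12 repeatedly:
7232 ÷ 12 = 602 remainder 8
602 ÷ 12 = 50 remainder 2
50 ÷ 12 = 4 remainder 2
4 ÷ 12 = 0 remainder 4
Reading remainders bottom-up:
= 4228


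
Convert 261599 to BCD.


Each digit → 4-bit binary:
  2 → 0010
  6 → 0110
  1 → 0001
  5 → 0101
  9 → 1001
  9 → 1001
= 0010 0110 0001 0101 1001 1001


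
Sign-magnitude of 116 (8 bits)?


Sign bit: 0 (positive)
Magnitude: 116 = 1110100
= 01110100


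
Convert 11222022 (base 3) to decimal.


Positional values (base 3):
  2 × 3^0 = 2 × 1 = 2
  2 × 3^1 = 2 × 3 = 6
  0 × 3^2 = 0 × 9 = 0
  2 × 3^3 = 2 × 27 = 54
  2 × 3^4 = 2 × 81 = 162
  2 × 3^5 = 2 × 243 = 486
  1 × 3^6 = 1 × 729 = 729
  1 × 3^7 = 1 × 2187 = 2187
Sum = 2 + 6 + 0 + 54 + 162 + 486 + 729 + 2187
= 3626


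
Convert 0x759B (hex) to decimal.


Positional values:
Position 0: B × 16^0 = 11 × 1 = 11
Position 1: 9 × 16^1 = 9 × 16 = 144
Position 2: 5 × 16^2 = 5 × 256 = 1280
Position 3: 7 × 16^3 = 7 × 4096 = 28672
Sum = 11 + 144 + 1280 + 28672
= 30107


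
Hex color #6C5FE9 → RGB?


Hex: #6C5FE9
R = 6C₁₆ = 108
G = 5F₁₆ = 95
B = E9₁₆ = 233
= RGB(108, 95, 233)


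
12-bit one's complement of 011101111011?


Original: 011101111011
Invert all bits:
  bit 0: 0 → 1
  bit 1: 1 → 0
  bit 2: 1 → 0
  bit 3: 1 → 0
  bit 4: 0 → 1
  bit 5: 1 → 0
  bit 6: 1 → 0
  bit 7: 1 → 0
  bit 8: 1 → 0
  bit 9: 0 → 1
  bit 10: 1 → 0
  bit 11: 1 → 0
= 100010000100


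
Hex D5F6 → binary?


Each hex digit → 4 binary bits:
  D = 1101
  5 = 0101
  F = 1111
  6 = 0110
Concatenate: 1101 0101 1111 0110
= 1101010111110110


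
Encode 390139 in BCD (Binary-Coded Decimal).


Each digit → 4-bit binary:
  3 → 0011
  9 → 1001
  0 → 0000
  1 → 0001
  3 → 0011
  9 → 1001
= 0011 1001 0000 0001 0011 1001


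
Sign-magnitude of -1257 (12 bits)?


Sign bit: 1 (negative)
Magnitude: 1257 = 10011101001
= 110011101001


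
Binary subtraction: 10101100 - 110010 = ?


Align and subtract column by column (LSB to MSB, borrowing when needed):
  10101100
- 00110010
  --------
  col 0: (0 - 0 borrow-in) - 0 → 0 - 0 = 0, borrow out 0
  col 1: (0 - 0 borrow-in) - 1 → borrow from next column: (0+2) - 1 = 1, borrow out 1
  col 2: (1 - 1 borrow-in) - 0 → 0 - 0 = 0, borrow out 0
  col 3: (1 - 0 borrow-in) - 0 → 1 - 0 = 1, borrow out 0
  col 4: (0 - 0 borrow-in) - 1 → borrow from next column: (0+2) - 1 = 1, borrow out 1
  col 5: (1 - 1 borrow-in) - 1 → borrow from next column: (0+2) - 1 = 1, borrow out 1
  col 6: (0 - 1 borrow-in) - 0 → borrow from next column: (-1+2) - 0 = 1, borrow out 1
  col 7: (1 - 1 borrow-in) - 0 → 0 - 0 = 0, borrow out 0
Reading bits MSB→LSB: 01111010
Strip leading zeros: 1111010
= 1111010


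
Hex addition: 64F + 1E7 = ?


Align and add column by column (LSB to MSB, each column mod 16 with carry):
  064F
+ 01E7
  ----
  col 0: F(15) + 7(7) + 0 (carry in) = 22 → 6(6), carry out 1
  col 1: 4(4) + E(14) + 1 (carry in) = 19 → 3(3), carry out 1
  col 2: 6(6) + 1(1) + 1 (carry in) = 8 → 8(8), carry out 0
  col 3: 0(0) + 0(0) + 0 (carry in) = 0 → 0(0), carry out 0
Reading digits MSB→LSB: 0836
Strip leading zeros: 836
= 0x836


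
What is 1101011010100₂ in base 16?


Group into 4-bit nibbles: 0001101011010100
  0001 = 1
  1010 = A
  1101 = D
  0100 = 4
= 0x1AD4


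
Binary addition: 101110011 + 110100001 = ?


Align and add column by column (LSB to MSB, carry propagating):
  0101110011
+ 0110100001
  ----------
  col 0: 1 + 1 + 0 (carry in) = 2 → bit 0, carry out 1
  col 1: 1 + 0 + 1 (carry in) = 2 → bit 0, carry out 1
  col 2: 0 + 0 + 1 (carry in) = 1 → bit 1, carry out 0
  col 3: 0 + 0 + 0 (carry in) = 0 → bit 0, carry out 0
  col 4: 1 + 0 + 0 (carry in) = 1 → bit 1, carry out 0
  col 5: 1 + 1 + 0 (carry in) = 2 → bit 0, carry out 1
  col 6: 1 + 0 + 1 (carry in) = 2 → bit 0, carry out 1
  col 7: 0 + 1 + 1 (carry in) = 2 → bit 0, carry out 1
  col 8: 1 + 1 + 1 (carry in) = 3 → bit 1, carry out 1
  col 9: 0 + 0 + 1 (carry in) = 1 → bit 1, carry out 0
Reading bits MSB→LSB: 1100010100
Strip leading zeros: 1100010100
= 1100010100


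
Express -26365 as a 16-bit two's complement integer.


Original: 0110011011111101
Step 1 - Invert all bits: 1001100100000010
Step 2 - Add 1: 1001100100000010 + 1
= 1001100100000011 (represents -26365)


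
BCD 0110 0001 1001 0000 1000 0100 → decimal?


Each 4-bit group → digit:
  0110 → 6
  0001 → 1
  1001 → 9
  0000 → 0
  1000 → 8
  0100 → 4
= 619084


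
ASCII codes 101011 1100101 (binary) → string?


Codes (binary): 101011 1100101
Per-code ASCII lookup:
  101011 = 43  (special character) → '+'
  1100101 = 101  (range 97-122: lowercase, 101 - 97 = 4) → 'e'
= '+e'


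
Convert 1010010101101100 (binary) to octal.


Group into 3-bit groups: 001010010101101100
  001 = 1
  010 = 2
  010 = 2
  101 = 5
  101 = 5
  100 = 4
= 0o122554


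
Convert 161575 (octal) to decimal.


Positional values:
Position 0: 5 × 8^0 = 5
Position 1: 7 × 8^1 = 56
Position 2: 5 × 8^2 = 320
Position 3: 1 × 8^3 = 512
Position 4: 6 × 8^4 = 24576
Position 5: 1 × 8^5 = 32768
Sum = 5 + 56 + 320 + 512 + 24576 + 32768
= 58237


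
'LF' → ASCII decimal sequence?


String: 'LF'  (2 characters)
Per-character ASCII lookup:
  'L': uppercase starts at 65: 'L' = 65 + 11 = 76
  'F': uppercase starts at 65: 'F' = 65 + 5 = 70
= 76 70


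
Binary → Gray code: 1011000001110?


Binary: 1011000001110
Gray code: G = B XOR (B >> 1)
B >> 1 = 0101100000111
1011000001110 XOR 0101100000111:
  1 XOR 0 = 1
  0 XOR 1 = 1
  1 XOR 0 = 1
  1 XOR 1 = 0
  0 XOR 1 = 1
  0 XOR 0 = 0
  0 XOR 0 = 0
  0 XOR 0 = 0
  0 XOR 0 = 0
  1 XOR 0 = 1
  1 XOR 1 = 0
  1 XOR 1 = 0
  0 XOR 1 = 1
= 1110100001001


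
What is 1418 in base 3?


Divide by 3 repeatedly:
1418 ÷ 3 = 472 remainder 2
472 ÷ 3 = 157 remainder 1
157 ÷ 3 = 52 remainder 1
52 ÷ 3 = 17 remainder 1
17 ÷ 3 = 5 remainder 2
5 ÷ 3 = 1 remainder 2
1 ÷ 3 = 0 remainder 1
Reading remainders bottom-up:
= 1221112


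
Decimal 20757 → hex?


Divide by 16 repeatedly:
20757 ÷ 16 = 1297 remainder 5 (5)
1297 ÷ 16 = 81 remainder 1 (1)
81 ÷ 16 = 5 remainder 1 (1)
5 ÷ 16 = 0 remainder 5 (5)
Reading remainders bottom-up:
= 0x5115


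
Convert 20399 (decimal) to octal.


Divide by 8 repeatedly:
20399 ÷ 8 = 2549 remainder 7
2549 ÷ 8 = 318 remainder 5
318 ÷ 8 = 39 remainder 6
39 ÷ 8 = 4 remainder 7
4 ÷ 8 = 0 remainder 4
Reading remainders bottom-up:
= 0o47657


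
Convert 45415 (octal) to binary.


Each octal digit → 3 binary bits:
  4 = 100
  5 = 101
  4 = 100
  1 = 001
  5 = 101
Concatenate: 100 101 100 001 101
= 100101100001101


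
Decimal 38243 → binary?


Divide by 2 repeatedly:
38243 ÷ 2 = 19121 remainder 1
19121 ÷ 2 = 9560 remainder 1
9560 ÷ 2 = 4780 remainder 0
4780 ÷ 2 = 2390 remainder 0
2390 ÷ 2 = 1195 remainder 0
1195 ÷ 2 = 597 remainder 1
597 ÷ 2 = 298 remainder 1
298 ÷ 2 = 149 remainder 0
149 ÷ 2 = 74 remainder 1
74 ÷ 2 = 37 remainder 0
37 ÷ 2 = 18 remainder 1
18 ÷ 2 = 9 remainder 0
9 ÷ 2 = 4 remainder 1
4 ÷ 2 = 2 remainder 0
2 ÷ 2 = 1 remainder 0
1 ÷ 2 = 0 remainder 1
Reading remainders bottom-up:
= 1001010101100011


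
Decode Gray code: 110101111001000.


Gray code: 110101111001000
MSB stays the same: 1
Each subsequent bit = prev_binary XOR current_gray:
  B[1] = 1 XOR 1 = 0
  B[2] = 0 XOR 0 = 0
  B[3] = 0 XOR 1 = 1
  B[4] = 1 XOR 0 = 1
  B[5] = 1 XOR 1 = 0
  B[6] = 0 XOR 1 = 1
  B[7] = 1 XOR 1 = 0
  B[8] = 0 XOR 1 = 1
  B[9] = 1 XOR 0 = 1
  B[10] = 1 XOR 0 = 1
  B[11] = 1 XOR 1 = 0
  B[12] = 0 XOR 0 = 0
  B[13] = 0 XOR 0 = 0
  B[14] = 0 XOR 0 = 0
= 100110101110000 (19824 decimal)


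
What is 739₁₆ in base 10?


Positional values:
Position 0: 9 × 16^0 = 9 × 1 = 9
Position 1: 3 × 16^1 = 3 × 16 = 48
Position 2: 7 × 16^2 = 7 × 256 = 1792
Sum = 9 + 48 + 1792
= 1849


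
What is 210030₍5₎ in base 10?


Positional values (base 5):
  0 × 5^0 = 0 × 1 = 0
  3 × 5^1 = 3 × 5 = 15
  0 × 5^2 = 0 × 25 = 0
  0 × 5^3 = 0 × 125 = 0
  1 × 5^4 = 1 × 625 = 625
  2 × 5^5 = 2 × 3125 = 6250
Sum = 0 + 15 + 0 + 0 + 625 + 6250
= 6890


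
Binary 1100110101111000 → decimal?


Positional values:
Bit 3: 1 × 2^3 = 8
Bit 4: 1 × 2^4 = 16
Bit 5: 1 × 2^5 = 32
Bit 6: 1 × 2^6 = 64
Bit 8: 1 × 2^8 = 256
Bit 10: 1 × 2^10 = 1024
Bit 11: 1 × 2^11 = 2048
Bit 14: 1 × 2^14 = 16384
Bit 15: 1 × 2^15 = 32768
Sum = 8 + 16 + 32 + 64 + 256 + 1024 + 2048 + 16384 + 32768
= 52600


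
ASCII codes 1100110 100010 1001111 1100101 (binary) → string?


Codes (binary): 1100110 100010 1001111 1100101
Per-code ASCII lookup:
  1100110 = 102  (range 97-122: lowercase, 102 - 97 = 5) → 'f'
  100010 = 34  (special character) → '"'
  1001111 = 79  (range 65-90: uppercase, 79 - 65 = 14) → 'O'
  1100101 = 101  (range 97-122: lowercase, 101 - 97 = 4) → 'e'
= 'f"Oe'


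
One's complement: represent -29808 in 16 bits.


Original: 0111010001110000
Invert all bits:
  bit 0: 0 → 1
  bit 1: 1 → 0
  bit 2: 1 → 0
  bit 3: 1 → 0
  bit 4: 0 → 1
  bit 5: 1 → 0
  bit 6: 0 → 1
  bit 7: 0 → 1
  bit 8: 0 → 1
  bit 9: 1 → 0
  bit 10: 1 → 0
  bit 11: 1 → 0
  bit 12: 0 → 1
  bit 13: 0 → 1
  bit 14: 0 → 1
  bit 15: 0 → 1
= 1000101110001111


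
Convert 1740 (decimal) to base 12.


Divide by 12 repeatedly:
1740 ÷ 12 = 145 remainder 0
145 ÷ 12 = 12 remainder 1
12 ÷ 12 = 1 remainder 0
1 ÷ 12 = 0 remainder 1
Reading remainders bottom-up:
= 1010


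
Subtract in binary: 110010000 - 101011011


Align and subtract column by column (LSB to MSB, borrowing when needed):
  110010000
- 101011011
  ---------
  col 0: (0 - 0 borrow-in) - 1 → borrow from next column: (0+2) - 1 = 1, borrow out 1
  col 1: (0 - 1 borrow-in) - 1 → borrow from next column: (-1+2) - 1 = 0, borrow out 1
  col 2: (0 - 1 borrow-in) - 0 → borrow from next column: (-1+2) - 0 = 1, borrow out 1
  col 3: (0 - 1 borrow-in) - 1 → borrow from next column: (-1+2) - 1 = 0, borrow out 1
  col 4: (1 - 1 borrow-in) - 1 → borrow from next column: (0+2) - 1 = 1, borrow out 1
  col 5: (0 - 1 borrow-in) - 0 → borrow from next column: (-1+2) - 0 = 1, borrow out 1
  col 6: (0 - 1 borrow-in) - 1 → borrow from next column: (-1+2) - 1 = 0, borrow out 1
  col 7: (1 - 1 borrow-in) - 0 → 0 - 0 = 0, borrow out 0
  col 8: (1 - 0 borrow-in) - 1 → 1 - 1 = 0, borrow out 0
Reading bits MSB→LSB: 000110101
Strip leading zeros: 110101
= 110101


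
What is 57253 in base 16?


Divide by 16 repeatedly:
57253 ÷ 16 = 3578 remainder 5 (5)
3578 ÷ 16 = 223 remainder 10 (A)
223 ÷ 16 = 13 remainder 15 (F)
13 ÷ 16 = 0 remainder 13 (D)
Reading remainders bottom-up:
= 0xDFA5


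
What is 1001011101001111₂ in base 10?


Positional values:
Bit 0: 1 × 2^0 = 1
Bit 1: 1 × 2^1 = 2
Bit 2: 1 × 2^2 = 4
Bit 3: 1 × 2^3 = 8
Bit 6: 1 × 2^6 = 64
Bit 8: 1 × 2^8 = 256
Bit 9: 1 × 2^9 = 512
Bit 10: 1 × 2^10 = 1024
Bit 12: 1 × 2^12 = 4096
Bit 15: 1 × 2^15 = 32768
Sum = 1 + 2 + 4 + 8 + 64 + 256 + 512 + 1024 + 4096 + 32768
= 38735


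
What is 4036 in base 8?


Divide by 8 repeatedly:
4036 ÷ 8 = 504 remainder 4
504 ÷ 8 = 63 remainder 0
63 ÷ 8 = 7 remainder 7
7 ÷ 8 = 0 remainder 7
Reading remainders bottom-up:
= 0o7704


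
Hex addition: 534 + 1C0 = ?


Align and add column by column (LSB to MSB, each column mod 16 with carry):
  0534
+ 01C0
  ----
  col 0: 4(4) + 0(0) + 0 (carry in) = 4 → 4(4), carry out 0
  col 1: 3(3) + C(12) + 0 (carry in) = 15 → F(15), carry out 0
  col 2: 5(5) + 1(1) + 0 (carry in) = 6 → 6(6), carry out 0
  col 3: 0(0) + 0(0) + 0 (carry in) = 0 → 0(0), carry out 0
Reading digits MSB→LSB: 06F4
Strip leading zeros: 6F4
= 0x6F4
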